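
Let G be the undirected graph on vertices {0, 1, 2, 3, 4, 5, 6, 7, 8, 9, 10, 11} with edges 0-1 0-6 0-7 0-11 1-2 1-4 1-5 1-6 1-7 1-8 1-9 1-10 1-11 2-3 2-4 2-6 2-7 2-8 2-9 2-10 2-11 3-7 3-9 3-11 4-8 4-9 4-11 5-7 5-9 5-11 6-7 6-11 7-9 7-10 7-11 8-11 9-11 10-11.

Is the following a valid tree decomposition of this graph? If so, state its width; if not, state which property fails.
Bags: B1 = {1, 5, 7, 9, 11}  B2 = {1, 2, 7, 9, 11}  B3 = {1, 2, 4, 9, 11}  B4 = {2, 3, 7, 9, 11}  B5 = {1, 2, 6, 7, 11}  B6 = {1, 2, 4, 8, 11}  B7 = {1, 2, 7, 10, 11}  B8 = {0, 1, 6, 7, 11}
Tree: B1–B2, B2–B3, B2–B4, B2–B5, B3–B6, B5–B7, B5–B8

Yes; width 4.

Every vertex of G appears in some bag (union = {0, 1, 2, 3, 4, 5, 6, 7, 8, 9, 10, 11}); every edge is covered by a bag; and for each vertex v the set of bags containing v is connected in the bag tree. The decomposition is therefore valid. The largest bag has 5 vertices, so the width is 4.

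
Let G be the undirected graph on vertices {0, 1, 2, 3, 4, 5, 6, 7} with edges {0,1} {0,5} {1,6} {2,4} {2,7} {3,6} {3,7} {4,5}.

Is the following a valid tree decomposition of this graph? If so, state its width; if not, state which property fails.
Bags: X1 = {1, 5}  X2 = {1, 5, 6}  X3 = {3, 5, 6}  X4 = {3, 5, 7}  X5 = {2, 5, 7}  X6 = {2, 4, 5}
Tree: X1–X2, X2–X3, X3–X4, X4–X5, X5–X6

No — vertex 0 appears in no bag.

A tree decomposition must satisfy three properties: every vertex lies in some bag; for every edge, both endpoints lie together in some bag; and for every vertex, the bags containing it form a connected subtree. Here vertex 0 appears in no bag, so the decomposition is invalid.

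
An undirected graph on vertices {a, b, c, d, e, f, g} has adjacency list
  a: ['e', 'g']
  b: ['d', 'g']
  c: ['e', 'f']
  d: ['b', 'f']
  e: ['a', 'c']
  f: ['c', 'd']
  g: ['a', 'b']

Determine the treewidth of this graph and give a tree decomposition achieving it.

Treewidth 2.
One such decomposition:
Bags: B1 = {a, e, g}  B2 = {b, e, g}  B3 = {b, d, e}  B4 = {d, e, f}  B5 = {c, e, f}
Tree: B1–B2, B2–B3, B3–B4, B4–B5

Each bag holds 3 vertices, so the decomposition has width 2, which upper-bounds the treewidth. For the lower bound, G contains the cycle e–a–g–b–d–f–c–e, so G is not a forest; only forests have treewidth ≤ 1, hence tw(G) ≥ 2. Therefore the treewidth is 2.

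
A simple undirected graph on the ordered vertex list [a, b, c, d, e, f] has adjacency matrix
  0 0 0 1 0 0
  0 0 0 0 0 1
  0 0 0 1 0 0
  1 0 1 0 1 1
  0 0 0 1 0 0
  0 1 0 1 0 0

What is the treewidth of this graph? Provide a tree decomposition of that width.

Treewidth 1.
One optimal decomposition is:
Bags: B1 = {d, e}  B2 = {d, f}  B3 = {c, d}  B4 = {b, f}  B5 = {a, d}
Tree: B1–B2, B2–B3, B2–B4, B1–B5

Each bag holds 2 vertices, so the decomposition has width 1, which upper-bounds the treewidth. Since G has at least one edge (e.g. e–d), it is not an edgeless graph, so tw(G) ≥ 1. The upper and lower bounds meet at 1, so that is the treewidth.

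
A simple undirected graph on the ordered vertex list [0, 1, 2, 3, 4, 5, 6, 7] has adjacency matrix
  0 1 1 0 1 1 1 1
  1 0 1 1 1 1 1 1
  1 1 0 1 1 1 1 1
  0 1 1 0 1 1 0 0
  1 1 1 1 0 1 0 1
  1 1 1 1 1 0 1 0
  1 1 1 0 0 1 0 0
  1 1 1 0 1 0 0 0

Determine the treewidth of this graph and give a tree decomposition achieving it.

Treewidth 4.
One such decomposition:
Bags: B1 = {0, 1, 2, 5, 6}  B2 = {0, 1, 2, 4, 5}  B3 = {1, 2, 3, 4, 5}  B4 = {0, 1, 2, 4, 7}
Tree: B1–B2, B2–B3, B2–B4

Each bag holds 5 vertices, so the decomposition has width 4, which upper-bounds the treewidth. For the lower bound, the 5 vertices {0, 1, 2, 4, 5} are pairwise adjacent, and any tree decomposition puts a clique entirely inside one bag — forcing width ≥ 4. Therefore the treewidth is 4.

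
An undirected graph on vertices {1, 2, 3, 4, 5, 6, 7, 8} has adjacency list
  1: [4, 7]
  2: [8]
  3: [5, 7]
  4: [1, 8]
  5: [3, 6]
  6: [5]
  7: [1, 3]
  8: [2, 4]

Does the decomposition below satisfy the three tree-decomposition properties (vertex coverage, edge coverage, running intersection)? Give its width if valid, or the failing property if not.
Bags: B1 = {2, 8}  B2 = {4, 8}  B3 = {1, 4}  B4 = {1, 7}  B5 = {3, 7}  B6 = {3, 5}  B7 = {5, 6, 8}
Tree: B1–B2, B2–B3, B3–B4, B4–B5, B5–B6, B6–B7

No — bags containing vertex 8 are not connected in the tree.

A tree decomposition must satisfy three properties: every vertex lies in some bag; for every edge, both endpoints lie together in some bag; and for every vertex, the bags containing it form a connected subtree. Here bags containing vertex 8 are not connected in the tree, so the decomposition is invalid.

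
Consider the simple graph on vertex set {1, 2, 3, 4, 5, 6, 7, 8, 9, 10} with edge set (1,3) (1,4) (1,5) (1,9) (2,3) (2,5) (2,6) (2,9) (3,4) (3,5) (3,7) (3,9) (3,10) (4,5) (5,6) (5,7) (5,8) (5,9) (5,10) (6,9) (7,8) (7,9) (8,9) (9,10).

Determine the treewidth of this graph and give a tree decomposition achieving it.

Treewidth 3.
Bags: B1 = {3, 5, 7, 9}  B2 = {1, 3, 5, 9}  B3 = {1, 3, 4, 5}  B4 = {5, 7, 8, 9}  B5 = {2, 3, 5, 9}  B6 = {2, 5, 6, 9}  B7 = {3, 5, 9, 10}
Tree: B1–B2, B2–B3, B1–B4, B2–B5, B5–B6, B2–B7

The largest bag has 4 vertices, giving width 3; this decomposition certifies tw(G) ≤ 3. Conversely, {5, 7, 8, 9} is a clique of size 4, and the vertices of any clique must share a bag in every tree decomposition; so some bag has ≥ 4 vertices and tw(G) ≥ 3. Hence tw(G) = 3 exactly.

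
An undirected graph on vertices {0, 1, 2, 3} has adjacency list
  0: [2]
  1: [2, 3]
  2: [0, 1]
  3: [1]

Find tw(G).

A width-1 tree decomposition is:
Bags: B1 = {1, 2}  B2 = {0, 2}  B3 = {1, 3}
Tree: B1–B2, B1–B3
Each bag holds 2 vertices, so the decomposition has width 1, which upper-bounds the treewidth. Since G has at least one edge (e.g. 1–2), it is not an edgeless graph, so tw(G) ≥ 1. Hence tw(G) = 1 exactly.

1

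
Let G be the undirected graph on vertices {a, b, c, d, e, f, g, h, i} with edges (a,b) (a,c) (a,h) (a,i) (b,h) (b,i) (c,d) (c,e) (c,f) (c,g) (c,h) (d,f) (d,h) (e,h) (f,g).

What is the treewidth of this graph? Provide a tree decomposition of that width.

Treewidth 2.
Bags: B1 = {c, d, h}  B2 = {a, c, h}  B3 = {a, b, h}  B4 = {c, e, h}  B5 = {a, b, i}  B6 = {c, d, f}  B7 = {c, f, g}
Tree: B1–B2, B2–B3, B2–B4, B3–B5, B1–B6, B6–B7

Every bag has size at most 3, so the width is 3 − 1 = 2 and tw(G) ≤ 2. Conversely, {c, f, g} is a clique of size 3, and the vertices of any clique must share a bag in every tree decomposition; so some bag has ≥ 3 vertices and tw(G) ≥ 2. Hence tw(G) = 2 exactly.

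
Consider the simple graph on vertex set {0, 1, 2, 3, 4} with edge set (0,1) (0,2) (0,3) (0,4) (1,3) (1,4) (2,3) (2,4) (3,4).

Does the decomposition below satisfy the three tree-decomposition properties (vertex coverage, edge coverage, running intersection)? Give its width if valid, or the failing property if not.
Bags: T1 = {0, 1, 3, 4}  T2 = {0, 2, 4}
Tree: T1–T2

A tree decomposition must satisfy three properties: every vertex lies in some bag; for every edge, both endpoints lie together in some bag; and for every vertex, the bags containing it form a connected subtree. Here edge (3,2) lies in no bag, so the decomposition is invalid.

No — edge (3,2) lies in no bag.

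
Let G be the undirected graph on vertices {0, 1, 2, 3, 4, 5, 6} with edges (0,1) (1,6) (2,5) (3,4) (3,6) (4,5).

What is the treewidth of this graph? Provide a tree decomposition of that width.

The largest bag has 2 vertices, giving width 1; this decomposition certifies tw(G) ≤ 1. G has an edge, so its treewidth is at least 1. The upper and lower bounds meet at 1, so that is the treewidth.

Treewidth 1.
Bags: B1 = {0, 1}  B2 = {1, 6}  B3 = {3, 6}  B4 = {3, 4}  B5 = {4, 5}  B6 = {2, 5}
Tree: B1–B2, B2–B3, B3–B4, B4–B5, B5–B6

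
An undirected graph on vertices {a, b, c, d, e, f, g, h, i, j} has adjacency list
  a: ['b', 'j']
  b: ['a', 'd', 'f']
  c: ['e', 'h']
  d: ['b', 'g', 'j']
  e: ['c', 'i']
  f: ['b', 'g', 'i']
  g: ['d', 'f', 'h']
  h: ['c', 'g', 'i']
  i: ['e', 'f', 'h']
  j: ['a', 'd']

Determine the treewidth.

2

A width-2 tree decomposition is:
Bags: B1 = {c, e, i}  B2 = {c, h, i}  B3 = {f, h, i}  B4 = {f, g, h}  B5 = {b, f, g}  B6 = {b, d, g}  B7 = {a, b, d}  B8 = {a, d, j}
Tree: B1–B2, B2–B3, B3–B4, B4–B5, B5–B6, B6–B7, B7–B8
Each bag holds 3 vertices, so the decomposition has width 2, which upper-bounds the treewidth. For the lower bound, G contains the cycle e–c–h–i–e, so G is not a forest; only forests have treewidth ≤ 1, hence tw(G) ≥ 2. Therefore the treewidth is 2.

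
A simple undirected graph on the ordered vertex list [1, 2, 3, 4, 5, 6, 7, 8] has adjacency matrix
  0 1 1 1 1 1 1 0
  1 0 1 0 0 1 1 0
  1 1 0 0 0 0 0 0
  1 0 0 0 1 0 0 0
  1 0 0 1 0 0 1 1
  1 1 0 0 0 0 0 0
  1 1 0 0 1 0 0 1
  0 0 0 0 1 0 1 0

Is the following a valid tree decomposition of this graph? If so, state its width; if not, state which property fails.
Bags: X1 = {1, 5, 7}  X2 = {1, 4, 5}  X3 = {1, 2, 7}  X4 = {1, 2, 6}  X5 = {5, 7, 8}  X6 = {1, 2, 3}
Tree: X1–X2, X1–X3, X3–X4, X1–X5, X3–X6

Every vertex of G appears in some bag (union = {1, 2, 3, 4, 5, 6, 7, 8}); every edge is covered by a bag; and for each vertex v the set of bags containing v is connected in the bag tree. The decomposition is therefore valid. The largest bag has 3 vertices, so the width is 2.

Yes; width 2.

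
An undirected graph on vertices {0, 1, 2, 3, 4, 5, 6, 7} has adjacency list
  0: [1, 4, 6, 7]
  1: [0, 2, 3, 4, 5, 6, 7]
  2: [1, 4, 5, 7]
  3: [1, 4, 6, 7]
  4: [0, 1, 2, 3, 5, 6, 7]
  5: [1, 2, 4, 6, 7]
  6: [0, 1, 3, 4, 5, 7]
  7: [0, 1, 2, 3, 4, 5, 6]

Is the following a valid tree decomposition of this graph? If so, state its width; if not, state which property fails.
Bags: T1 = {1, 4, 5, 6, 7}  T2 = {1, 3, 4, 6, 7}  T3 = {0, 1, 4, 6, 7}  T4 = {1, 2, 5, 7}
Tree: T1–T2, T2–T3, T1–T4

A tree decomposition must satisfy three properties: every vertex lies in some bag; for every edge, both endpoints lie together in some bag; and for every vertex, the bags containing it form a connected subtree. Here edge (4,2) lies in no bag, so the decomposition is invalid.

No — edge (4,2) lies in no bag.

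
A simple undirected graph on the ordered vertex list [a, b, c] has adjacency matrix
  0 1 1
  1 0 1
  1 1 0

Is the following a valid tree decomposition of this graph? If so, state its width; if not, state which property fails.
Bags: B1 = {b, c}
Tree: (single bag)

No — vertex a appears in no bag.

A tree decomposition must satisfy three properties: every vertex lies in some bag; for every edge, both endpoints lie together in some bag; and for every vertex, the bags containing it form a connected subtree. Here vertex a appears in no bag, so the decomposition is invalid.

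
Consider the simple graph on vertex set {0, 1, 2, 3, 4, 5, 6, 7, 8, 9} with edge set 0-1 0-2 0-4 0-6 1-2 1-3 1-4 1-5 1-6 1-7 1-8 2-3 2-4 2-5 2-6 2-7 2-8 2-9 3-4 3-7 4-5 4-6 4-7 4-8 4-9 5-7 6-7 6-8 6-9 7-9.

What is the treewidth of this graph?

A width-4 tree decomposition is:
Bags: B1 = {1, 2, 4, 6, 8}  B2 = {1, 2, 4, 6, 7}  B3 = {1, 2, 3, 4, 7}  B4 = {1, 2, 4, 5, 7}  B5 = {0, 1, 2, 4, 6}  B6 = {2, 4, 6, 7, 9}
Tree: B1–B2, B2–B3, B3–B4, B2–B5, B2–B6
Every bag has size at most 5, so the width is 5 − 1 = 4 and tw(G) ≤ 4. For the lower bound, the 5 vertices {1, 2, 3, 4, 7} are pairwise adjacent, and any tree decomposition puts a clique entirely inside one bag — forcing width ≥ 4. The upper and lower bounds meet at 4, so that is the treewidth.

4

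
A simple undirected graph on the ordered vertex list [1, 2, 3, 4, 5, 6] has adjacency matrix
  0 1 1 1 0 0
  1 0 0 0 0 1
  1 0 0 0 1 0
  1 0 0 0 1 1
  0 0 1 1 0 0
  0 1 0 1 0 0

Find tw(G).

2

A width-2 tree decomposition is:
Bags: B1 = {1, 3, 5}  B2 = {1, 4, 5}  B3 = {1, 2, 4}  B4 = {2, 4, 6}
Tree: B1–B2, B2–B3, B3–B4
The largest bag has 3 vertices, giving width 2; this decomposition certifies tw(G) ≤ 2. Since 3–5–4–1–3 is a cycle in G, G is not acyclic. Forests are exactly the graphs of treewidth ≤ 1, so tw(G) ≥ 2. Hence tw(G) = 2 exactly.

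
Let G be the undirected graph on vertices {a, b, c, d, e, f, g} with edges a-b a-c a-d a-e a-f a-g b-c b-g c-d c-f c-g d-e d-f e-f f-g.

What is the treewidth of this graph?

A width-3 tree decomposition is:
Bags: B1 = {a, c, f, g}  B2 = {a, c, d, f}  B3 = {a, d, e, f}  B4 = {a, b, c, g}
Tree: B1–B2, B2–B3, B1–B4
Each bag holds 4 vertices, so the decomposition has width 3, which upper-bounds the treewidth. For the lower bound, the 4 vertices {a, d, e, f} are pairwise adjacent, and any tree decomposition puts a clique entirely inside one bag — forcing width ≥ 3. Hence tw(G) = 3 exactly.

3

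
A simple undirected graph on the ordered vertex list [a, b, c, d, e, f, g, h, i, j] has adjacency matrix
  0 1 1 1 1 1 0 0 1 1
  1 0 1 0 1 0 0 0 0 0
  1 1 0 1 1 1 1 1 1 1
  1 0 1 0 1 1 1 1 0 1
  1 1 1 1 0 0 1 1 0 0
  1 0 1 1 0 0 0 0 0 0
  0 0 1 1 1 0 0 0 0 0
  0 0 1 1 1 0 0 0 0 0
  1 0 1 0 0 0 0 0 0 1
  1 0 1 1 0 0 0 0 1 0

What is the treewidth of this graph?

3

A width-3 tree decomposition is:
Bags: B1 = {a, c, d, e}  B2 = {a, c, d, j}  B3 = {c, d, e, h}  B4 = {c, d, e, g}  B5 = {a, b, c, e}  B6 = {a, c, i, j}  B7 = {a, c, d, f}
Tree: B1–B2, B1–B3, B1–B4, B1–B5, B2–B6, B2–B7
The largest bag has 4 vertices, giving width 3; this decomposition certifies tw(G) ≤ 3. For the lower bound, the 4 vertices {c, d, e, g} are pairwise adjacent, and any tree decomposition puts a clique entirely inside one bag — forcing width ≥ 3. Hence tw(G) = 3 exactly.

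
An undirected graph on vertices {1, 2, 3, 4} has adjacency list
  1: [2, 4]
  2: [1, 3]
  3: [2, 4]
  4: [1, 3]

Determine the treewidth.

A width-2 tree decomposition is:
Bags: B1 = {1, 3, 4}  B2 = {1, 2, 3}
Tree: B1–B2
The largest bag has 3 vertices, giving width 2; this decomposition certifies tw(G) ≤ 2. The edges 1–4–3–2–1 form a cycle, so G is not a tree and its treewidth is at least 2. Hence tw(G) = 2 exactly.

2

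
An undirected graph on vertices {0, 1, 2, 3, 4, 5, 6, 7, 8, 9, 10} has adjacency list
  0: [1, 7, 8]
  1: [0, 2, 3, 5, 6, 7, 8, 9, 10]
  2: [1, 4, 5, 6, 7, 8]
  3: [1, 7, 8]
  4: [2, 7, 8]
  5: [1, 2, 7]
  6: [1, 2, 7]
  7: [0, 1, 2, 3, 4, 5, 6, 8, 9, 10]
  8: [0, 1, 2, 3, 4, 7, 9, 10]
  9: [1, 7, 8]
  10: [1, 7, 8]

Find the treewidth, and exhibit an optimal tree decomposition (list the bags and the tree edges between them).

Treewidth 3.
One such decomposition:
Bags: B1 = {2, 4, 7, 8}  B2 = {1, 2, 7, 8}  B3 = {1, 7, 8, 9}  B4 = {1, 7, 8, 10}  B5 = {1, 3, 7, 8}  B6 = {1, 2, 6, 7}  B7 = {0, 1, 7, 8}  B8 = {1, 2, 5, 7}
Tree: B1–B2, B2–B3, B3–B4, B4–B5, B2–B6, B2–B7, B2–B8

The largest bag has 4 vertices, giving width 3; this decomposition certifies tw(G) ≤ 3. On the other hand G contains the 4-clique {0, 1, 7, 8}. A clique must lie in a single bag of any decomposition, so no decomposition can have width below 3. The upper and lower bounds meet at 3, so that is the treewidth.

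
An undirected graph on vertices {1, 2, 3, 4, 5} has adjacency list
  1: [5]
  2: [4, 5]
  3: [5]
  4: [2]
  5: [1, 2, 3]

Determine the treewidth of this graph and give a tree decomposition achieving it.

Treewidth 1.
Bags: B1 = {3, 5}  B2 = {2, 5}  B3 = {2, 4}  B4 = {1, 5}
Tree: B1–B2, B2–B3, B1–B4

Each bag holds 2 vertices, so the decomposition has width 1, which upper-bounds the treewidth. Any graph with an edge has treewidth ≥ 1, and G has the edge 5–3. Therefore the treewidth is 1.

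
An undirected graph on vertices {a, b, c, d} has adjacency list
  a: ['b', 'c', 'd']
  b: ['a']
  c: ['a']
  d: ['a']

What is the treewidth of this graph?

1

A width-1 tree decomposition is:
Bags: B1 = {a, b}  B2 = {a, c}  B3 = {a, d}
Tree: B1–B2, B1–B3
Every bag has size at most 2, so the width is 2 − 1 = 1 and tw(G) ≤ 1. G has an edge, so its treewidth is at least 1. Hence tw(G) = 1 exactly.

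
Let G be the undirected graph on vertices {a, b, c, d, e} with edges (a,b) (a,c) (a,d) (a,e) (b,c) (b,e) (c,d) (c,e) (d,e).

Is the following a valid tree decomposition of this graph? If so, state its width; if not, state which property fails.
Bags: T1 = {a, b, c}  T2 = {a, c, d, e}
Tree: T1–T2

No — edge (e,b) lies in no bag.

A tree decomposition must satisfy three properties: every vertex lies in some bag; for every edge, both endpoints lie together in some bag; and for every vertex, the bags containing it form a connected subtree. Here edge (e,b) lies in no bag, so the decomposition is invalid.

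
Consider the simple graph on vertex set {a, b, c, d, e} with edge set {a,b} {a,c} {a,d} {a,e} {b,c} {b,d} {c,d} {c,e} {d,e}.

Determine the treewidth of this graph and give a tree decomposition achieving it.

Each bag holds 4 vertices, so the decomposition has width 3, which upper-bounds the treewidth. For the lower bound, the 4 vertices {a, c, d, e} are pairwise adjacent, and any tree decomposition puts a clique entirely inside one bag — forcing width ≥ 3. The upper and lower bounds meet at 3, so that is the treewidth.

Treewidth 3.
Bags: B1 = {a, b, c, d}  B2 = {a, c, d, e}
Tree: B1–B2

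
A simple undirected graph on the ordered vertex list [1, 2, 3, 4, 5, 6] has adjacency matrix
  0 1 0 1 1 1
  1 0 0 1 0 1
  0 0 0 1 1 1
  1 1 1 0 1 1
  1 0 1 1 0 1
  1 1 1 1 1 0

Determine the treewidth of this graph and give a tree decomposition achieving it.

Treewidth 3.
One such decomposition:
Bags: B1 = {3, 4, 5, 6}  B2 = {1, 4, 5, 6}  B3 = {1, 2, 4, 6}
Tree: B1–B2, B2–B3

Every bag has size at most 4, so the width is 4 − 1 = 3 and tw(G) ≤ 3. For the lower bound, the 4 vertices {1, 2, 4, 6} are pairwise adjacent, and any tree decomposition puts a clique entirely inside one bag — forcing width ≥ 3. Therefore the treewidth is 3.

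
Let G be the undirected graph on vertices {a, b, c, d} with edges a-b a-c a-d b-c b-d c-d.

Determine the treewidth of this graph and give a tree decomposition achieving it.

A single bag containing all 4 vertices is trivially a valid decomposition of width 3. On the other hand G contains the 4-clique {a, b, c, d}. A clique must lie in a single bag of any decomposition, so no decomposition can have width below 3. Hence tw(G) = 3 exactly.

Treewidth 3.
One optimal decomposition is:
Bags: B1 = {a, b, c, d}
Tree: (single bag)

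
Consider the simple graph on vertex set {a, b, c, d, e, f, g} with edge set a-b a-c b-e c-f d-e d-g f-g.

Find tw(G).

2

A width-2 tree decomposition is:
Bags: B1 = {a, b, c}  B2 = {b, c, e}  B3 = {c, d, e}  B4 = {c, d, g}  B5 = {c, f, g}
Tree: B1–B2, B2–B3, B3–B4, B4–B5
Every bag has size at most 3, so the width is 3 − 1 = 2 and tw(G) ≤ 2. The edges c–a–b–e–d–g–f–c form a cycle, so G is not a tree and its treewidth is at least 2. Combining the bounds, tw(G) = 2.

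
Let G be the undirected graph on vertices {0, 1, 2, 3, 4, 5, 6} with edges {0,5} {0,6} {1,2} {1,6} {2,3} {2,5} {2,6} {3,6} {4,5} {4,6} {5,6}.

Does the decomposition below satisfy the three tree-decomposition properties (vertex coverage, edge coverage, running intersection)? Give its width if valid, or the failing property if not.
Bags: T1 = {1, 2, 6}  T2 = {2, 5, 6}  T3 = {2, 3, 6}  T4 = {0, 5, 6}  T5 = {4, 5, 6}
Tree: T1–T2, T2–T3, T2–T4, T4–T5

Yes; width 2.

Vertex coverage: the bags together contain {0, 1, 2, 3, 4, 5, 6}, the full vertex set. Edge coverage: each edge of G has both endpoints in at least one bag. Running intersection: for every vertex, the bags containing it form a connected subtree. All three properties hold, so this is a valid tree decomposition of width max|bag| − 1 = 2, and hence tw(G) ≤ 2.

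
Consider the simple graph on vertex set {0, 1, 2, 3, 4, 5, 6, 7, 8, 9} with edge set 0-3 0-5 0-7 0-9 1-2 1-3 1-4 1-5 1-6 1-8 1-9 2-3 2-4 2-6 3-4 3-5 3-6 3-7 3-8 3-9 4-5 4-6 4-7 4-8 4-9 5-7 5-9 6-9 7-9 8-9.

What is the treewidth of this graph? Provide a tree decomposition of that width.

Treewidth 4.
Bags: B1 = {1, 3, 4, 6, 9}  B2 = {1, 3, 4, 5, 9}  B3 = {1, 2, 3, 4, 6}  B4 = {1, 3, 4, 8, 9}  B5 = {3, 4, 5, 7, 9}  B6 = {0, 3, 5, 7, 9}
Tree: B1–B2, B1–B3, B1–B4, B2–B5, B5–B6

The largest bag has 5 vertices, giving width 4; this decomposition certifies tw(G) ≤ 4. For the lower bound, the 5 vertices {0, 3, 5, 7, 9} are pairwise adjacent, and any tree decomposition puts a clique entirely inside one bag — forcing width ≥ 4. Combining the bounds, tw(G) = 4.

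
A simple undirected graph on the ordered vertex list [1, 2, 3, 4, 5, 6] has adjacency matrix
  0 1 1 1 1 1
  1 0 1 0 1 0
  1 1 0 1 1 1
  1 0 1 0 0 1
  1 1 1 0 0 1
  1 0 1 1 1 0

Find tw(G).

A width-3 tree decomposition is:
Bags: B1 = {1, 3, 5, 6}  B2 = {1, 2, 3, 5}  B3 = {1, 3, 4, 6}
Tree: B1–B2, B1–B3
Each bag holds 4 vertices, so the decomposition has width 3, which upper-bounds the treewidth. Conversely, {1, 3, 4, 6} is a clique of size 4, and the vertices of any clique must share a bag in every tree decomposition; so some bag has ≥ 4 vertices and tw(G) ≥ 3. The upper and lower bounds meet at 3, so that is the treewidth.

3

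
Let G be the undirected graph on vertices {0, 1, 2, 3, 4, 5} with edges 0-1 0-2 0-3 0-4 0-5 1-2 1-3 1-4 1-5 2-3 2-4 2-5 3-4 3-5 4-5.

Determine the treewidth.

A width-5 tree decomposition is:
Bags: B1 = {0, 1, 2, 3, 4, 5}
Tree: (single bag)
A single bag containing all 6 vertices is trivially a valid decomposition of width 5. On the other hand G contains the 6-clique {0, 1, 2, 3, 4, 5}. A clique must lie in a single bag of any decomposition, so no decomposition can have width below 5. Therefore the treewidth is 5.

5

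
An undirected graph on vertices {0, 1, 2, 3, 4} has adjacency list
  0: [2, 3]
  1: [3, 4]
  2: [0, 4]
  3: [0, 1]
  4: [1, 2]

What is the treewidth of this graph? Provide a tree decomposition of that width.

The largest bag has 3 vertices, giving width 2; this decomposition certifies tw(G) ≤ 2. The edges 2–0–3–1–4–2 form a cycle, so G is not a tree and its treewidth is at least 2. Combining the bounds, tw(G) = 2.

Treewidth 2.
One such decomposition:
Bags: B1 = {0, 2, 3}  B2 = {1, 2, 3}  B3 = {1, 2, 4}
Tree: B1–B2, B2–B3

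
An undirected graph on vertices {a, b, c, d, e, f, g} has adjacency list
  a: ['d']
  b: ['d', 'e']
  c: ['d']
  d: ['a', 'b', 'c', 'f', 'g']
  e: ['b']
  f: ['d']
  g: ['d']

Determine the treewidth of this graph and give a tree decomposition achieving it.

Every bag has size at most 2, so the width is 2 − 1 = 1 and tw(G) ≤ 1. Since G has at least one edge (e.g. a–d), it is not an edgeless graph, so tw(G) ≥ 1. Hence tw(G) = 1 exactly.

Treewidth 1.
One optimal decomposition is:
Bags: B1 = {a, d}  B2 = {d, g}  B3 = {b, d}  B4 = {b, e}  B5 = {d, f}  B6 = {c, d}
Tree: B1–B2, B1–B3, B3–B4, B1–B5, B2–B6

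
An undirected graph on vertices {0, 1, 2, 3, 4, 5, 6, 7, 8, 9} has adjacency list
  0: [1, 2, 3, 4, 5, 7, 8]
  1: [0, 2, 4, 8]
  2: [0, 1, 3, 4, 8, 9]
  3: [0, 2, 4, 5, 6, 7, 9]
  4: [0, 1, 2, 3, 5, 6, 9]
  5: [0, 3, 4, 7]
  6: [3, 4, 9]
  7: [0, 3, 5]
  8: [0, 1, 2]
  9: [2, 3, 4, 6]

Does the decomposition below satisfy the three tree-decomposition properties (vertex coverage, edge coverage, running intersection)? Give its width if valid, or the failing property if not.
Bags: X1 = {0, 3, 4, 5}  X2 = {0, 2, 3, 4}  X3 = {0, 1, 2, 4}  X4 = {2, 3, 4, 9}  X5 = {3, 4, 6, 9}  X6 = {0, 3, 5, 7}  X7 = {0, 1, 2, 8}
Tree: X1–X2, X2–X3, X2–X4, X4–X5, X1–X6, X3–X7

Yes; width 3.

Every vertex of G appears in some bag (union = {0, 1, 2, 3, 4, 5, 6, 7, 8, 9}); every edge is covered by a bag; and for each vertex v the set of bags containing v is connected in the bag tree. The decomposition is therefore valid. The largest bag has 4 vertices, so the width is 3.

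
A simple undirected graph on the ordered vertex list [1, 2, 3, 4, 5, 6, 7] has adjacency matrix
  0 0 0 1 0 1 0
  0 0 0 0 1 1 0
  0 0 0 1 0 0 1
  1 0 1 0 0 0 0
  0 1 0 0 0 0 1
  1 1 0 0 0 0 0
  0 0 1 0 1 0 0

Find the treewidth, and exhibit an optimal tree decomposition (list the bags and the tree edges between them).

Treewidth 2.
One such decomposition:
Bags: B1 = {2, 5, 6}  B2 = {5, 6, 7}  B3 = {3, 6, 7}  B4 = {3, 4, 6}  B5 = {1, 4, 6}
Tree: B1–B2, B2–B3, B3–B4, B4–B5

The largest bag has 3 vertices, giving width 2; this decomposition certifies tw(G) ≤ 2. The edges 6–2–5–7–3–4–1–6 form a cycle, so G is not a tree and its treewidth is at least 2. Combining the bounds, tw(G) = 2.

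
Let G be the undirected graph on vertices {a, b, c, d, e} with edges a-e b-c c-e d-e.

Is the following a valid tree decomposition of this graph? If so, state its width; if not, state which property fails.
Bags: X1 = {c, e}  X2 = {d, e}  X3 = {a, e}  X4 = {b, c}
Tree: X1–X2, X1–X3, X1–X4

Checking the three conditions: (i) the bags cover all of {a, b, c, d, e}; (ii) for each edge, some bag contains both endpoints; (iii) the bags containing any fixed vertex form a subtree. All hold, so the decomposition is valid with width 2 − 1 = 1.

Yes; width 1.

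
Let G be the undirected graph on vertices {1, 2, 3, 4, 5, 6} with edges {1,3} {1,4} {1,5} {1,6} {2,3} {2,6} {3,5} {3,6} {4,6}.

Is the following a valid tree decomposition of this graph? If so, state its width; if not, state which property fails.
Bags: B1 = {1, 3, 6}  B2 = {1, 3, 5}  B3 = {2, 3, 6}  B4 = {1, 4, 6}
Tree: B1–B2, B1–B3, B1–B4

Yes; width 2.

Vertex coverage: the bags together contain {1, 2, 3, 4, 5, 6}, the full vertex set. Edge coverage: each edge of G has both endpoints in at least one bag. Running intersection: for every vertex, the bags containing it form a connected subtree. All three properties hold, so this is a valid tree decomposition of width max|bag| − 1 = 2, and hence tw(G) ≤ 2.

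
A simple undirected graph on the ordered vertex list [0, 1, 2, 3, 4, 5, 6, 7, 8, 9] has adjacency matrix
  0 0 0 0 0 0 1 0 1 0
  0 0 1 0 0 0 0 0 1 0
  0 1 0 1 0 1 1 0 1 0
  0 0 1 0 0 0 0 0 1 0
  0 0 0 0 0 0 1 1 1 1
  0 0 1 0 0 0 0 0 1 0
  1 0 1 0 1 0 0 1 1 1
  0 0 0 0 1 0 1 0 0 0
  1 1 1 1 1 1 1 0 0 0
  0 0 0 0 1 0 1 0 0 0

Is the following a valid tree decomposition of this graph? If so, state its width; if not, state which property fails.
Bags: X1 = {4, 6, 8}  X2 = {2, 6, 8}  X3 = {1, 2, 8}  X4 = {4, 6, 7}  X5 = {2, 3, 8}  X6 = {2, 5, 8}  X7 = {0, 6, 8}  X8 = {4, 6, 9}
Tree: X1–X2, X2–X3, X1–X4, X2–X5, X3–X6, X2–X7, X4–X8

Every vertex of G appears in some bag (union = {0, 1, 2, 3, 4, 5, 6, 7, 8, 9}); every edge is covered by a bag; and for each vertex v the set of bags containing v is connected in the bag tree. The decomposition is therefore valid. The largest bag has 3 vertices, so the width is 2.

Yes; width 2.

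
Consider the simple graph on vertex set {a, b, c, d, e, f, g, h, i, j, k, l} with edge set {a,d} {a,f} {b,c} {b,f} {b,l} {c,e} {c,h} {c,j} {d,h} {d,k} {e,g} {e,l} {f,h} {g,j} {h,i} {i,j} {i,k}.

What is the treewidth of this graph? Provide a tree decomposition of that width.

The largest bag has 4 vertices, giving width 3; this decomposition certifies tw(G) ≤ 3. For the lower bound: the 4 vertex sets {a,d,k}, {i}, {h}, {b,c,f,j} are disjoint, each induces a connected subgraph, and every pair is joined by at least one edge of G. Contracting each set to a single vertex therefore yields K_{4} as a minor, and since treewidth is minor-monotone, tw(G) ≥ tw(K_{4}) = 3. The upper and lower bounds meet at 3, so that is the treewidth.

Treewidth 3.
One optimal decomposition is:
Bags: B1 = {a, d, i, k}  B2 = {a, d, h, i}  B3 = {a, f, h, i}  B4 = {f, h, i, j}  B5 = {c, f, h, j}  B6 = {b, c, f, j}  B7 = {b, c, g, j}  B8 = {b, c, e, g}  B9 = {b, e, g, l}
Tree: B1–B2, B2–B3, B3–B4, B4–B5, B5–B6, B6–B7, B7–B8, B8–B9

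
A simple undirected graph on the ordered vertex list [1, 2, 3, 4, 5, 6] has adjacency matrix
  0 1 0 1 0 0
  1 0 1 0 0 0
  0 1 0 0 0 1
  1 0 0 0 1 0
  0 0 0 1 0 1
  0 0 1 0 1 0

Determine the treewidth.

2

A width-2 tree decomposition is:
Bags: B1 = {4, 5, 6}  B2 = {3, 4, 6}  B3 = {2, 3, 4}  B4 = {1, 2, 4}
Tree: B1–B2, B2–B3, B3–B4
Every bag has size at most 3, so the width is 3 − 1 = 2 and tw(G) ≤ 2. Since 4–5–6–3–2–1–4 is a cycle in G, G is not acyclic. Forests are exactly the graphs of treewidth ≤ 1, so tw(G) ≥ 2. Hence tw(G) = 2 exactly.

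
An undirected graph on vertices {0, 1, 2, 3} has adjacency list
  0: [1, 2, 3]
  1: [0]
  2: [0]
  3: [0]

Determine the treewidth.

1

A width-1 tree decomposition is:
Bags: B1 = {0, 3}  B2 = {0, 2}  B3 = {0, 1}
Tree: B1–B2, B1–B3
Every bag has size at most 2, so the width is 2 − 1 = 1 and tw(G) ≤ 1. Any graph with an edge has treewidth ≥ 1, and G has the edge 0–3. The upper and lower bounds meet at 1, so that is the treewidth.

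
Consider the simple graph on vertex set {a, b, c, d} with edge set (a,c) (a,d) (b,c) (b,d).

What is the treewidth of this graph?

A width-2 tree decomposition is:
Bags: B1 = {a, b, d}  B2 = {a, b, c}
Tree: B1–B2
The largest bag has 3 vertices, giving width 2; this decomposition certifies tw(G) ≤ 2. The edges b–d–a–c–b form a cycle, so G is not a tree and its treewidth is at least 2. The upper and lower bounds meet at 2, so that is the treewidth.

2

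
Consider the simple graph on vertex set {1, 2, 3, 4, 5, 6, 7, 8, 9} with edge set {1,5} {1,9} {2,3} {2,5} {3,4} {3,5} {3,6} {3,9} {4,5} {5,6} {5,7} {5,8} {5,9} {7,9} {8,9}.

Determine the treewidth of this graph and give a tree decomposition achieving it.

Treewidth 2.
One optimal decomposition is:
Bags: B1 = {3, 5, 6}  B2 = {3, 5, 9}  B3 = {3, 4, 5}  B4 = {1, 5, 9}  B5 = {5, 7, 9}  B6 = {2, 3, 5}  B7 = {5, 8, 9}
Tree: B1–B2, B1–B3, B2–B4, B2–B5, B2–B6, B4–B7

Each bag holds 3 vertices, so the decomposition has width 2, which upper-bounds the treewidth. For the lower bound, the 3 vertices {5, 8, 9} are pairwise adjacent, and any tree decomposition puts a clique entirely inside one bag — forcing width ≥ 2. The upper and lower bounds meet at 2, so that is the treewidth.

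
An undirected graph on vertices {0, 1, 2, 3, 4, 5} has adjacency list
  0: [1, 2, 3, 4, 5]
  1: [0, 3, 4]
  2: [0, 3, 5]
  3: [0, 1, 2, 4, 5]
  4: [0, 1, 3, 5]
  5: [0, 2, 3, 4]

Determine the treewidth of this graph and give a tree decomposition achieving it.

Treewidth 3.
Bags: B1 = {0, 2, 3, 5}  B2 = {0, 3, 4, 5}  B3 = {0, 1, 3, 4}
Tree: B1–B2, B2–B3

Each bag holds 4 vertices, so the decomposition has width 3, which upper-bounds the treewidth. Conversely, {0, 2, 3, 5} is a clique of size 4, and the vertices of any clique must share a bag in every tree decomposition; so some bag has ≥ 4 vertices and tw(G) ≥ 3. Therefore the treewidth is 3.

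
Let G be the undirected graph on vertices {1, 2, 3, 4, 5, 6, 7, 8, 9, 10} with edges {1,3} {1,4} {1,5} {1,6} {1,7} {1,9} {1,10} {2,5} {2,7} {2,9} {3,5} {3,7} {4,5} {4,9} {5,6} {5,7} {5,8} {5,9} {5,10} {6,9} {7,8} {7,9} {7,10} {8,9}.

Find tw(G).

A width-3 tree decomposition is:
Bags: B1 = {1, 3, 5, 7}  B2 = {1, 5, 7, 9}  B3 = {1, 5, 7, 10}  B4 = {2, 5, 7, 9}  B5 = {1, 5, 6, 9}  B6 = {1, 4, 5, 9}  B7 = {5, 7, 8, 9}
Tree: B1–B2, B1–B3, B2–B4, B2–B5, B2–B6, B4–B7
Each bag holds 4 vertices, so the decomposition has width 3, which upper-bounds the treewidth. On the other hand G contains the 4-clique {5, 7, 8, 9}. A clique must lie in a single bag of any decomposition, so no decomposition can have width below 3. Combining the bounds, tw(G) = 3.

3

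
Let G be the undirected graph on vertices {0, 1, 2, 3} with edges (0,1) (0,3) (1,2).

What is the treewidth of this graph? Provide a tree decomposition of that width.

Treewidth 1.
One such decomposition:
Bags: B1 = {0, 3}  B2 = {0, 1}  B3 = {1, 2}
Tree: B1–B2, B2–B3

Every bag has size at most 2, so the width is 2 − 1 = 1 and tw(G) ≤ 1. Since G has at least one edge (e.g. 3–0), it is not an edgeless graph, so tw(G) ≥ 1. Therefore the treewidth is 1.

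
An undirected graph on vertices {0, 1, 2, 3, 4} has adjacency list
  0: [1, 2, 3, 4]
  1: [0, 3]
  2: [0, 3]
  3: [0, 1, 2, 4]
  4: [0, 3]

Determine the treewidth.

A width-2 tree decomposition is:
Bags: B1 = {0, 2, 3}  B2 = {0, 1, 3}  B3 = {0, 3, 4}
Tree: B1–B2, B2–B3
Each bag holds 3 vertices, so the decomposition has width 2, which upper-bounds the treewidth. On the other hand G contains the 3-clique {0, 1, 3}. A clique must lie in a single bag of any decomposition, so no decomposition can have width below 2. Combining the bounds, tw(G) = 2.

2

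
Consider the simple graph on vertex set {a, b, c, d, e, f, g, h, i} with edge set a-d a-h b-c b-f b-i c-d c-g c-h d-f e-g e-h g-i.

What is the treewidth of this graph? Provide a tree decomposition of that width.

Treewidth 3.
One optimal decomposition is:
Bags: B1 = {e, g, h, i}  B2 = {c, g, h, i}  B3 = {b, c, h, i}  B4 = {a, b, c, h}  B5 = {a, b, c, d}  B6 = {a, b, d, f}
Tree: B1–B2, B2–B3, B3–B4, B4–B5, B5–B6

Every bag has size at most 4, so the width is 4 − 1 = 3 and tw(G) ≤ 3. For the lower bound: the 4 vertex sets {e,g,i}, {h}, {c}, {a,b,d,f} are disjoint, each induces a connected subgraph, and every pair is joined by at least one edge of G. Contracting each set to a single vertex therefore yields K_{4} as a minor, and since treewidth is minor-monotone, tw(G) ≥ tw(K_{4}) = 3. Hence tw(G) = 3 exactly.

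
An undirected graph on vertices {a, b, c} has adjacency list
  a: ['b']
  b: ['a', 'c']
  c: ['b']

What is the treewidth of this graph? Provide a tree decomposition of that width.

Every bag has size at most 2, so the width is 2 − 1 = 1 and tw(G) ≤ 1. Since G has at least one edge (e.g. c–b), it is not an edgeless graph, so tw(G) ≥ 1. The upper and lower bounds meet at 1, so that is the treewidth.

Treewidth 1.
One such decomposition:
Bags: B1 = {b, c}  B2 = {a, b}
Tree: B1–B2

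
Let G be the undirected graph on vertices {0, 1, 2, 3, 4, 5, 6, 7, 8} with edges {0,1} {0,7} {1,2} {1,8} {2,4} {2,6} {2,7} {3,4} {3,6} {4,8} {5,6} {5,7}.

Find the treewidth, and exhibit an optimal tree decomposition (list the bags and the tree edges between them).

Every bag has size at most 4, so the width is 4 − 1 = 3 and tw(G) ≤ 3. For the lower bound: the 4 vertex sets {0,1,8}, {7}, {2}, {3,4,5,6} are disjoint, each induces a connected subgraph, and every pair is joined by at least one edge of G. Contracting each set to a single vertex therefore yields K_{4} as a minor, and since treewidth is minor-monotone, tw(G) ≥ tw(K_{4}) = 3. Combining the bounds, tw(G) = 3.

Treewidth 3.
Bags: B1 = {0, 1, 7, 8}  B2 = {1, 2, 7, 8}  B3 = {2, 4, 7, 8}  B4 = {2, 4, 5, 7}  B5 = {2, 4, 5, 6}  B6 = {3, 4, 5, 6}
Tree: B1–B2, B2–B3, B3–B4, B4–B5, B5–B6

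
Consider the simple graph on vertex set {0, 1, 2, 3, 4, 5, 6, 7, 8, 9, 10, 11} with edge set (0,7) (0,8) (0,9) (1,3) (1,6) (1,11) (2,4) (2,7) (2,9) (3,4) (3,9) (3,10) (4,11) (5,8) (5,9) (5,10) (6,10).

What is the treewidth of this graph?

A width-3 tree decomposition is:
Bags: B1 = {1, 6, 10, 11}  B2 = {1, 3, 10, 11}  B3 = {3, 4, 10, 11}  B4 = {3, 4, 5, 10}  B5 = {3, 4, 5, 9}  B6 = {2, 4, 5, 9}  B7 = {2, 5, 8, 9}  B8 = {0, 2, 8, 9}  B9 = {0, 2, 7, 8}
Tree: B1–B2, B2–B3, B3–B4, B4–B5, B5–B6, B6–B7, B7–B8, B8–B9
Every bag has size at most 4, so the width is 4 − 1 = 3 and tw(G) ≤ 3. For the lower bound: the 4 vertex sets {1,6,11}, {10}, {3}, {2,4,5,9} are disjoint, each induces a connected subgraph, and every pair is joined by at least one edge of G. Contracting each set to a single vertex therefore yields K_{4} as a minor, and since treewidth is minor-monotone, tw(G) ≥ tw(K_{4}) = 3. Hence tw(G) = 3 exactly.

3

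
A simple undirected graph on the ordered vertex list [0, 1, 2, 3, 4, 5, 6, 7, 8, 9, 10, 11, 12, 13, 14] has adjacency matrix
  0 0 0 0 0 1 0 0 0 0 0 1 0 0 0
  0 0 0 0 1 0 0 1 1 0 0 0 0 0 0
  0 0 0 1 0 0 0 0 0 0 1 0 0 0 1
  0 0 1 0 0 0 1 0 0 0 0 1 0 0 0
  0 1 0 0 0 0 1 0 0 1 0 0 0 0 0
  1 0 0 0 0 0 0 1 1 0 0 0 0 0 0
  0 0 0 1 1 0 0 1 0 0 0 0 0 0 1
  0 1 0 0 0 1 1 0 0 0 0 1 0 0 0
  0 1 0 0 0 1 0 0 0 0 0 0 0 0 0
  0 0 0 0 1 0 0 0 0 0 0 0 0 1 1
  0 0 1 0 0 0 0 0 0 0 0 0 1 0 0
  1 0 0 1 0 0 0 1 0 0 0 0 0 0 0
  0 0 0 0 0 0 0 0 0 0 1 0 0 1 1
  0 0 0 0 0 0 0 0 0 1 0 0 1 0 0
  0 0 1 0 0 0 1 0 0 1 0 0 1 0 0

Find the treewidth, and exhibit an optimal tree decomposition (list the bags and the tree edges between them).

The largest bag has 4 vertices, giving width 3; this decomposition certifies tw(G) ≤ 3. For the lower bound: the 4 vertex sets {0,5,8}, {1}, {7}, {3,4,6,11} are disjoint, each induces a connected subgraph, and every pair is joined by at least one edge of G. Contracting each set to a single vertex therefore yields K_{4} as a minor, and since treewidth is minor-monotone, tw(G) ≥ tw(K_{4}) = 3. Hence tw(G) = 3 exactly.

Treewidth 3.
One such decomposition:
Bags: B1 = {0, 1, 5, 8}  B2 = {0, 1, 5, 7}  B3 = {0, 1, 7, 11}  B4 = {1, 4, 7, 11}  B5 = {4, 6, 7, 11}  B6 = {3, 4, 6, 11}  B7 = {3, 4, 6, 9}  B8 = {3, 6, 9, 14}  B9 = {2, 3, 9, 14}  B10 = {2, 9, 13, 14}  B11 = {2, 12, 13, 14}  B12 = {2, 10, 12, 13}
Tree: B1–B2, B2–B3, B3–B4, B4–B5, B5–B6, B6–B7, B7–B8, B8–B9, B9–B10, B10–B11, B11–B12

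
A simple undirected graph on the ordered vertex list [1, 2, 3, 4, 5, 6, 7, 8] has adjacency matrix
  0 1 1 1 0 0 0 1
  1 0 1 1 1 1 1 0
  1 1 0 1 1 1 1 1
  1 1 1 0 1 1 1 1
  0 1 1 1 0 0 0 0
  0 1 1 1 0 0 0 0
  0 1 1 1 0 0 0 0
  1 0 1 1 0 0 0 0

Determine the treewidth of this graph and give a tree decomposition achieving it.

The largest bag has 4 vertices, giving width 3; this decomposition certifies tw(G) ≤ 3. On the other hand G contains the 4-clique {1, 3, 4, 8}. A clique must lie in a single bag of any decomposition, so no decomposition can have width below 3. Therefore the treewidth is 3.

Treewidth 3.
One optimal decomposition is:
Bags: B1 = {1, 2, 3, 4}  B2 = {1, 3, 4, 8}  B3 = {2, 3, 4, 7}  B4 = {2, 3, 4, 5}  B5 = {2, 3, 4, 6}
Tree: B1–B2, B1–B3, B1–B4, B1–B5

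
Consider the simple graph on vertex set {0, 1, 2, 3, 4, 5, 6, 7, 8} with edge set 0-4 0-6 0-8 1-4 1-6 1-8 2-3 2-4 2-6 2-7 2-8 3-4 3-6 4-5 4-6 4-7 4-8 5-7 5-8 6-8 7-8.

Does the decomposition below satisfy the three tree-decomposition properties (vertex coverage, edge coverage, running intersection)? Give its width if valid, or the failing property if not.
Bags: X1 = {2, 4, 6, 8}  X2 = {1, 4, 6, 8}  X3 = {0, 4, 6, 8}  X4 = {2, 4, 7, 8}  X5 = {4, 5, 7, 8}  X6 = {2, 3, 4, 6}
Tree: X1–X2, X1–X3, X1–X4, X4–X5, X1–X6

Yes; width 3.

Every vertex of G appears in some bag (union = {0, 1, 2, 3, 4, 5, 6, 7, 8}); every edge is covered by a bag; and for each vertex v the set of bags containing v is connected in the bag tree. The decomposition is therefore valid. The largest bag has 4 vertices, so the width is 3.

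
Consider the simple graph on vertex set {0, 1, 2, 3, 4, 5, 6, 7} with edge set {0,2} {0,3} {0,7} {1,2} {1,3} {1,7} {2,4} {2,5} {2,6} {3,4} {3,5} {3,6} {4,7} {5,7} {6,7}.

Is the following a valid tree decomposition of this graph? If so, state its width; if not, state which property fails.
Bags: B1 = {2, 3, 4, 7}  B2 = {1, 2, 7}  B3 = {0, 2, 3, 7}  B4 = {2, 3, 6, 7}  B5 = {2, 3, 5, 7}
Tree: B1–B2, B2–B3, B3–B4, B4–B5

A tree decomposition must satisfy three properties: every vertex lies in some bag; for every edge, both endpoints lie together in some bag; and for every vertex, the bags containing it form a connected subtree. Here edge (3,1) lies in no bag, so the decomposition is invalid.

No — edge (3,1) lies in no bag.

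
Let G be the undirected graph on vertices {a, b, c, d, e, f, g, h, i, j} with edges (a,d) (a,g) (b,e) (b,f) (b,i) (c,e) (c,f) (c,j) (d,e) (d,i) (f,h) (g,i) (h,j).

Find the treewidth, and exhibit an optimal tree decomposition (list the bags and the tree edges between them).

Treewidth 2.
Bags: B1 = {a, g, i}  B2 = {a, d, i}  B3 = {b, d, i}  B4 = {b, d, e}  B5 = {b, e, f}  B6 = {c, e, f}  B7 = {c, f, h}  B8 = {c, h, j}
Tree: B1–B2, B2–B3, B3–B4, B4–B5, B5–B6, B6–B7, B7–B8

Every bag has size at most 3, so the width is 3 − 1 = 2 and tw(G) ≤ 2. For the lower bound, G contains the cycle g–a–d–i–g, so G is not a forest; only forests have treewidth ≤ 1, hence tw(G) ≥ 2. The upper and lower bounds meet at 2, so that is the treewidth.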